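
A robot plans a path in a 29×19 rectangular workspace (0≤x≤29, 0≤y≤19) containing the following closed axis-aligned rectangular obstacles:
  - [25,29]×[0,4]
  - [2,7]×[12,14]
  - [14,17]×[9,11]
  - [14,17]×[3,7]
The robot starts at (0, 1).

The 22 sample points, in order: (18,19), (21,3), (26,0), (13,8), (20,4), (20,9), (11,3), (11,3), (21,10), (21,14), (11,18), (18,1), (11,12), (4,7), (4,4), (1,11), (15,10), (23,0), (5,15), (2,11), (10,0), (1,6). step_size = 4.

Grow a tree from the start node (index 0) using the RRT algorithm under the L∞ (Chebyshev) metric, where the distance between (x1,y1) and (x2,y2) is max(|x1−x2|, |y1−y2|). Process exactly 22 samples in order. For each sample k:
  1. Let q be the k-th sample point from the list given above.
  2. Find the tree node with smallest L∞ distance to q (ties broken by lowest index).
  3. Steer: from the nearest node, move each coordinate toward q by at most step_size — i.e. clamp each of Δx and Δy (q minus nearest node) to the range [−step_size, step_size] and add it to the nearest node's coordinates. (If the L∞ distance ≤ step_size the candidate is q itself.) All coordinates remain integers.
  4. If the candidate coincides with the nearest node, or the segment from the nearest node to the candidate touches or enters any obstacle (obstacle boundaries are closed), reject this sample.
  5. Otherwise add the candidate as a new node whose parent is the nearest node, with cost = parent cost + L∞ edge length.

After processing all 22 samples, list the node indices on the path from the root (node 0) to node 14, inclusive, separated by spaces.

1. q=(18,19) nearest=0 d=18 new=(4,5) → add node 1 parent=0 cost=4
2. q=(21,3) nearest=1 d=17 new=(8,3) → add node 2 parent=1 cost=8
3. q=(26,0) nearest=2 d=18 new=(12,0) → add node 3 parent=2 cost=12
4. q=(13,8) nearest=2 d=5 new=(12,7) → add node 4 parent=2 cost=12
5. q=(20,4) nearest=3 d=8 new=(16,4) → blocked by [14,17]×[3,7], reject
6. q=(20,9) nearest=4 d=8 new=(16,9) → blocked by [14,17]×[9,11], reject
7. q=(11,3) nearest=2 d=3 new=(11,3) → add node 5 parent=2 cost=11
8. q=(11,3) nearest=5 d=0 → coincident, reject
9. q=(21,10) nearest=4 d=9 new=(16,10) → blocked by [14,17]×[9,11], reject
10. q=(21,14) nearest=4 d=9 new=(16,11) → blocked by [14,17]×[9,11], reject
11. q=(11,18) nearest=4 d=11 new=(11,11) → add node 6 parent=4 cost=16
12. q=(18,1) nearest=3 d=6 new=(16,1) → add node 7 parent=3 cost=16
13. q=(11,12) nearest=6 d=1 new=(11,12) → add node 8 parent=6 cost=17
14. q=(4,7) nearest=1 d=2 new=(4,7) → add node 9 parent=1 cost=6
15. q=(4,4) nearest=1 d=1 new=(4,4) → add node 10 parent=1 cost=5
16. q=(1,11) nearest=9 d=4 new=(1,11) → add node 11 parent=9 cost=10
17. q=(15,10) nearest=4 d=3 new=(15,10) → blocked by [14,17]×[9,11], reject
18. q=(23,0) nearest=7 d=7 new=(20,0) → add node 12 parent=7 cost=20
19. q=(5,15) nearest=11 d=4 new=(5,15) → blocked by [2,7]×[12,14], reject
20. q=(2,11) nearest=11 d=1 new=(2,11) → add node 13 parent=11 cost=11
21. q=(10,0) nearest=3 d=2 new=(10,0) → add node 14 parent=3 cost=14
22. q=(1,6) nearest=1 d=3 new=(1,6) → add node 15 parent=1 cost=7

Path: 0 1 2 3 14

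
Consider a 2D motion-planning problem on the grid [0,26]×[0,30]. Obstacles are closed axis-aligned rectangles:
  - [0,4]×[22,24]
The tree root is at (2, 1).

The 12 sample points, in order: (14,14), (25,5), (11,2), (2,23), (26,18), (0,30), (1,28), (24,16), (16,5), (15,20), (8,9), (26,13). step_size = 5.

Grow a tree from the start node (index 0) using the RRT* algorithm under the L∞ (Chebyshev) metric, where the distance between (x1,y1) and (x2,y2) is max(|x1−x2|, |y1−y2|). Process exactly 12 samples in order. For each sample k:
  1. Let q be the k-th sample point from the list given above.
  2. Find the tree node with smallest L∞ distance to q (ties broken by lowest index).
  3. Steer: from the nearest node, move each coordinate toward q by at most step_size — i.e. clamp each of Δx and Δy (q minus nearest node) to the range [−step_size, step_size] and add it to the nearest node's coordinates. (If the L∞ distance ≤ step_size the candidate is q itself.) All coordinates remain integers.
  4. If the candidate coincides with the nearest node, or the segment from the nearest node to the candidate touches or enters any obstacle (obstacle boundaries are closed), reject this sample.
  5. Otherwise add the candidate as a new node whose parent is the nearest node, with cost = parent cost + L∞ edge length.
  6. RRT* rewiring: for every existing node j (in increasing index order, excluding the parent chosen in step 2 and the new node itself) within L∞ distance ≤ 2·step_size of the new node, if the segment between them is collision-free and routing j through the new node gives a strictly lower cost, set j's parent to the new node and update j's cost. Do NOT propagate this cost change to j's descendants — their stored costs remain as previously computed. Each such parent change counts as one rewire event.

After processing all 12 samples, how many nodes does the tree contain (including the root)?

Node count: 13

1. q=(14,14) nearest=0 d=13 new=(7,6) → add node 1 parent=0 cost=5
2. q=(25,5) nearest=1 d=18 new=(12,5) → add node 2 parent=1 cost=10
3. q=(11,2) nearest=2 d=3 new=(11,2) → add node 3 parent=2 cost=13
4. q=(2,23) nearest=1 d=17 new=(2,11) → add node 4 parent=1 cost=10
5. q=(26,18) nearest=2 d=14 new=(17,10) → add node 5 parent=2 cost=15
6. q=(0,30) nearest=4 d=19 new=(0,16) → add node 6 parent=4 cost=15
7. q=(1,28) nearest=6 d=12 new=(1,21) → add node 7 parent=6 cost=20
8. q=(24,16) nearest=5 d=7 new=(22,15) → add node 8 parent=5 cost=20
9. q=(16,5) nearest=2 d=4 new=(16,5) → add node 9 parent=2 cost=14
10. q=(15,20) nearest=8 d=7 new=(17,20) → add node 10 parent=8 cost=25
11. q=(8,9) nearest=1 d=3 new=(8,9) → add node 11 parent=1 cost=8
12. q=(26,13) nearest=8 d=4 new=(26,13) → add node 12 parent=8 cost=24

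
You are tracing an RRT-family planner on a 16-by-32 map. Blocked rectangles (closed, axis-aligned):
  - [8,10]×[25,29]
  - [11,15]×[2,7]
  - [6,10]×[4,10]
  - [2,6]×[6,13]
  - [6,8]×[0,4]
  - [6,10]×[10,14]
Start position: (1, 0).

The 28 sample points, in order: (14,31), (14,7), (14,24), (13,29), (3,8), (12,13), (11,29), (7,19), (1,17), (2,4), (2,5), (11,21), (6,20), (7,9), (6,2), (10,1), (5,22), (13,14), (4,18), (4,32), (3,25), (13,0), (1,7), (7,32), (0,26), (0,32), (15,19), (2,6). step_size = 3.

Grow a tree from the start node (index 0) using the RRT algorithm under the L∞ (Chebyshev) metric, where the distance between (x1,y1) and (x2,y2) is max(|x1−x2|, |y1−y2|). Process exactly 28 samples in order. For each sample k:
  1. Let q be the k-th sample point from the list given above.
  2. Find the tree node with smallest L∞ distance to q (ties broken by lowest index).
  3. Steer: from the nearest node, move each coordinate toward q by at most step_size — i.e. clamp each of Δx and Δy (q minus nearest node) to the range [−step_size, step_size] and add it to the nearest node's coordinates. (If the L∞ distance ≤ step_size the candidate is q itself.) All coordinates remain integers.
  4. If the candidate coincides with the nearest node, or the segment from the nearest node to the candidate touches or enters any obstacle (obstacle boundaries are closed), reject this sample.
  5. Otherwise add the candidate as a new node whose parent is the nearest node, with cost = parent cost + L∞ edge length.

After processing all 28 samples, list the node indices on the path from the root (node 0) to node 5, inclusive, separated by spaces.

1. q=(14,31) nearest=0 d=31 new=(4,3) → add node 1 parent=0 cost=3
2. q=(14,7) nearest=1 d=10 new=(7,6) → blocked by [6,10]×[4,10], reject
3. q=(14,24) nearest=1 d=21 new=(7,6) → blocked by [6,10]×[4,10], reject
4. q=(13,29) nearest=1 d=26 new=(7,6) → blocked by [6,10]×[4,10], reject
5. q=(3,8) nearest=1 d=5 new=(3,6) → blocked by [2,6]×[6,13], reject
6. q=(12,13) nearest=1 d=10 new=(7,6) → blocked by [6,10]×[4,10], reject
7. q=(11,29) nearest=1 d=26 new=(7,6) → blocked by [6,10]×[4,10], reject
8. q=(7,19) nearest=1 d=16 new=(7,6) → blocked by [6,10]×[4,10], reject
9. q=(1,17) nearest=1 d=14 new=(1,6) → add node 2 parent=1 cost=6
10. q=(2,4) nearest=1 d=2 new=(2,4) → add node 3 parent=1 cost=5
11. q=(2,5) nearest=2 d=1 new=(2,5) → add node 4 parent=2 cost=7
12. q=(11,21) nearest=2 d=15 new=(4,9) → blocked by [2,6]×[6,13], reject
13. q=(6,20) nearest=2 d=14 new=(4,9) → blocked by [2,6]×[6,13], reject
14. q=(7,9) nearest=3 d=5 new=(5,7) → blocked by [2,6]×[6,13], reject
15. q=(6,2) nearest=1 d=2 new=(6,2) → blocked by [6,8]×[0,4], reject
16. q=(10,1) nearest=1 d=6 new=(7,1) → blocked by [6,8]×[0,4], reject
17. q=(5,22) nearest=2 d=16 new=(4,9) → blocked by [2,6]×[6,13], reject
18. q=(13,14) nearest=1 d=11 new=(7,6) → blocked by [6,10]×[4,10], reject
19. q=(4,18) nearest=2 d=12 new=(4,9) → blocked by [2,6]×[6,13], reject
20. q=(4,32) nearest=2 d=26 new=(4,9) → blocked by [2,6]×[6,13], reject
21. q=(3,25) nearest=2 d=19 new=(3,9) → blocked by [2,6]×[6,13], reject
22. q=(13,0) nearest=1 d=9 new=(7,0) → blocked by [6,8]×[0,4], reject
23. q=(1,7) nearest=2 d=1 new=(1,7) → add node 5 parent=2 cost=7
24. q=(7,32) nearest=5 d=25 new=(4,10) → blocked by [2,6]×[6,13], reject
25. q=(0,26) nearest=5 d=19 new=(0,10) → add node 6 parent=5 cost=10
26. q=(0,32) nearest=6 d=22 new=(0,13) → add node 7 parent=6 cost=13
27. q=(15,19) nearest=2 d=14 new=(4,9) → blocked by [2,6]×[6,13], reject
28. q=(2,6) nearest=2 d=1 new=(2,6) → blocked by [2,6]×[6,13], reject

Path: 0 1 2 5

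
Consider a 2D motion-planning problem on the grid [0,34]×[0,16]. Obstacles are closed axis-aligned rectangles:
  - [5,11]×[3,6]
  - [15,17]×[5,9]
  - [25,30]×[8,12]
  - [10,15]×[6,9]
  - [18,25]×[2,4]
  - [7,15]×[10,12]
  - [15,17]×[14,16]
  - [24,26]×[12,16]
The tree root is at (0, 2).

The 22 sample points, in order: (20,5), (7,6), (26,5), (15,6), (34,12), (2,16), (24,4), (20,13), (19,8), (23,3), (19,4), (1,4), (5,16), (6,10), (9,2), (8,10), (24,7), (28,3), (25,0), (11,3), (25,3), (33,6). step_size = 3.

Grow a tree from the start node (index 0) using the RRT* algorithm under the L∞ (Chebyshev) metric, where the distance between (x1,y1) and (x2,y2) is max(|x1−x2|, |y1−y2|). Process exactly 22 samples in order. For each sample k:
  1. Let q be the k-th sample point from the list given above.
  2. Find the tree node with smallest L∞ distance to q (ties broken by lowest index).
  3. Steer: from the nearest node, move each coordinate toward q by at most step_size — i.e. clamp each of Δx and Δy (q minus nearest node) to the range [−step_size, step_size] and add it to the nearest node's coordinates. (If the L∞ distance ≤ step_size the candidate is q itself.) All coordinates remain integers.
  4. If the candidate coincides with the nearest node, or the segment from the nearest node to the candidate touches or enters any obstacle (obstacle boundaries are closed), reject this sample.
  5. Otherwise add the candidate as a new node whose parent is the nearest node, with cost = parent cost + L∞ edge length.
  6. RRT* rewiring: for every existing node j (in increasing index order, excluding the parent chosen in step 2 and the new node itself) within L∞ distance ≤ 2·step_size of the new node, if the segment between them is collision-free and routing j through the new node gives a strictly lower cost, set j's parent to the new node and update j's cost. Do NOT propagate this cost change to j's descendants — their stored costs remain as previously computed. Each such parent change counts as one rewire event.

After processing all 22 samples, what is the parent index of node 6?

Parent of node 6: 3

1. q=(20,5) nearest=0 d=20 new=(3,5) → add node 1 parent=0 cost=3
2. q=(7,6) nearest=1 d=4 new=(6,6) → blocked by [5,11]×[3,6], reject
3. q=(26,5) nearest=1 d=23 new=(6,5) → blocked by [5,11]×[3,6], reject
4. q=(15,6) nearest=1 d=12 new=(6,6) → blocked by [5,11]×[3,6], reject
5. q=(34,12) nearest=1 d=31 new=(6,8) → add node 2 parent=1 cost=6
6. q=(2,16) nearest=2 d=8 new=(3,11) → add node 3 parent=2 cost=9
7. q=(24,4) nearest=2 d=18 new=(9,5) → blocked by [5,11]×[3,6], reject
8. q=(20,13) nearest=2 d=14 new=(9,11) → blocked by [7,15]×[10,12], reject
9. q=(19,8) nearest=2 d=13 new=(9,8) → add node 4 parent=2 cost=9
10. q=(23,3) nearest=4 d=14 new=(12,5) → blocked by [5,11]×[3,6], reject
11. q=(19,4) nearest=4 d=10 new=(12,5) → blocked by [5,11]×[3,6], reject
12. q=(1,4) nearest=0 d=2 new=(1,4) → add node 5 parent=0 cost=2
13. q=(5,16) nearest=3 d=5 new=(5,14) → add node 6 parent=3 cost=12
14. q=(6,10) nearest=2 d=2 new=(6,10) → add node 7 parent=2 cost=8
15. q=(9,2) nearest=1 d=6 new=(6,2) → blocked by [5,11]×[3,6], reject
16. q=(8,10) nearest=2 d=2 new=(8,10) → blocked by [7,15]×[10,12], reject
17. q=(24,7) nearest=4 d=15 new=(12,7) → blocked by [10,15]×[6,9], reject
18. q=(28,3) nearest=4 d=19 new=(12,5) → blocked by [5,11]×[3,6], reject
19. q=(25,0) nearest=4 d=16 new=(12,5) → blocked by [5,11]×[3,6], reject
20. q=(11,3) nearest=2 d=5 new=(9,5) → blocked by [5,11]×[3,6], reject
21. q=(25,3) nearest=4 d=16 new=(12,5) → blocked by [5,11]×[3,6], reject
22. q=(33,6) nearest=4 d=24 new=(12,6) → blocked by [10,15]×[6,9], reject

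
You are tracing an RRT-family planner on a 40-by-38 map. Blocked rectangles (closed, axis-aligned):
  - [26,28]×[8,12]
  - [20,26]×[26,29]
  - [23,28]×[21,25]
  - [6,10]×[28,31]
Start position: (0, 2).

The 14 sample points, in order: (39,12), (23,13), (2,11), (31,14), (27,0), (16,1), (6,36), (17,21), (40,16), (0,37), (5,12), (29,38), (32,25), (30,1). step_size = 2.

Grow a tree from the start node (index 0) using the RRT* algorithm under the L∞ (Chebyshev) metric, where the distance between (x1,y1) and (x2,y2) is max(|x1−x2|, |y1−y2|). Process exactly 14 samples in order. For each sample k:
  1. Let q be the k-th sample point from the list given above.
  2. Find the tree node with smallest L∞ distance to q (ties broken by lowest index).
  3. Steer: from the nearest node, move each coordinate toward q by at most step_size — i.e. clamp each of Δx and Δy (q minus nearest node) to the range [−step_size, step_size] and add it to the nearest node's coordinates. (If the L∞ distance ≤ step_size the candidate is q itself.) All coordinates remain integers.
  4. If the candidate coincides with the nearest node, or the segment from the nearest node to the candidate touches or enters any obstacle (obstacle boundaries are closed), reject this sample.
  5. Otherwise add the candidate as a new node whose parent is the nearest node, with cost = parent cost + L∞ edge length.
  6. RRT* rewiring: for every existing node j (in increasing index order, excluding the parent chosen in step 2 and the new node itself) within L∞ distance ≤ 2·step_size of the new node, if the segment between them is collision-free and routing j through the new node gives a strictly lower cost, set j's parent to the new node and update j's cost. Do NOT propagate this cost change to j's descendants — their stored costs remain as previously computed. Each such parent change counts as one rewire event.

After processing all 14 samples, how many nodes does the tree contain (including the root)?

1. q=(39,12) nearest=0 d=39 new=(2,4) → add node 1 parent=0 cost=2
2. q=(23,13) nearest=1 d=21 new=(4,6) → add node 2 parent=1 cost=4
3. q=(2,11) nearest=2 d=5 new=(2,8) → add node 3 parent=2 cost=6
4. q=(31,14) nearest=2 d=27 new=(6,8) → add node 4 parent=2 cost=6
5. q=(27,0) nearest=4 d=21 new=(8,6) → add node 5 parent=4 cost=8
6. q=(16,1) nearest=5 d=8 new=(10,4) → add node 6 parent=5 cost=10
7. q=(6,36) nearest=3 d=28 new=(4,10) → add node 7 parent=3 cost=8
8. q=(17,21) nearest=4 d=13 new=(8,10) → add node 8 parent=4 cost=8
9. q=(40,16) nearest=6 d=30 new=(12,6) → add node 9 parent=6 cost=12
10. q=(0,37) nearest=7 d=27 new=(2,12) → add node 10 parent=7 cost=10
11. q=(5,12) nearest=7 d=2 new=(5,12) → add node 11 parent=7 cost=10
12. q=(29,38) nearest=11 d=26 new=(7,14) → add node 12 parent=11 cost=12
13. q=(32,25) nearest=9 d=20 new=(14,8) → add node 13 parent=9 cost=14
14. q=(30,1) nearest=13 d=16 new=(16,6) → add node 14 parent=13 cost=16

Node count: 15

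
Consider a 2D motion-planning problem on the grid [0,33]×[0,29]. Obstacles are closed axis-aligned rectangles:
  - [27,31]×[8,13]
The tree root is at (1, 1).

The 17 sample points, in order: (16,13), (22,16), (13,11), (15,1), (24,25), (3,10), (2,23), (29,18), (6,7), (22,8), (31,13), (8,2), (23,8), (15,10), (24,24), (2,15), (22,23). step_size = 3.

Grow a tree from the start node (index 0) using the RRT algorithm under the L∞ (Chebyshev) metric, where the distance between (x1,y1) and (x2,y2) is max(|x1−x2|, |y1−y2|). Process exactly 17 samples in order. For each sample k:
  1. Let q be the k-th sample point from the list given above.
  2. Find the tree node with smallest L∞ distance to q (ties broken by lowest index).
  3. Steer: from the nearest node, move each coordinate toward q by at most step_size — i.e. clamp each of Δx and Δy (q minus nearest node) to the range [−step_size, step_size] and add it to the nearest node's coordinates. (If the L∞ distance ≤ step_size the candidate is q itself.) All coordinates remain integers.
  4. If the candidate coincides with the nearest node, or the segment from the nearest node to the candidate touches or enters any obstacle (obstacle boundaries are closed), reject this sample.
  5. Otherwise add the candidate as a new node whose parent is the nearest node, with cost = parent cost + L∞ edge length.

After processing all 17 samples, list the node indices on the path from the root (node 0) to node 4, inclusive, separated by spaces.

Path: 0 1 2 4

1. q=(16,13) nearest=0 d=15 new=(4,4) → add node 1 parent=0 cost=3
2. q=(22,16) nearest=1 d=18 new=(7,7) → add node 2 parent=1 cost=6
3. q=(13,11) nearest=2 d=6 new=(10,10) → add node 3 parent=2 cost=9
4. q=(15,1) nearest=2 d=8 new=(10,4) → add node 4 parent=2 cost=9
5. q=(24,25) nearest=3 d=15 new=(13,13) → add node 5 parent=3 cost=12
6. q=(3,10) nearest=2 d=4 new=(4,10) → add node 6 parent=2 cost=9
7. q=(2,23) nearest=5 d=11 new=(10,16) → add node 7 parent=5 cost=15
8. q=(29,18) nearest=5 d=16 new=(16,16) → add node 8 parent=5 cost=15
9. q=(6,7) nearest=2 d=1 new=(6,7) → add node 9 parent=2 cost=7
10. q=(22,8) nearest=8 d=8 new=(19,13) → add node 10 parent=8 cost=18
11. q=(31,13) nearest=10 d=12 new=(22,13) → add node 11 parent=10 cost=21
12. q=(8,2) nearest=4 d=2 new=(8,2) → add node 12 parent=4 cost=11
13. q=(23,8) nearest=10 d=5 new=(22,10) → add node 13 parent=10 cost=21
14. q=(15,10) nearest=5 d=3 new=(15,10) → add node 14 parent=5 cost=15
15. q=(24,24) nearest=8 d=8 new=(19,19) → add node 15 parent=8 cost=18
16. q=(2,15) nearest=6 d=5 new=(2,13) → add node 16 parent=6 cost=12
17. q=(22,23) nearest=15 d=4 new=(22,22) → add node 17 parent=15 cost=21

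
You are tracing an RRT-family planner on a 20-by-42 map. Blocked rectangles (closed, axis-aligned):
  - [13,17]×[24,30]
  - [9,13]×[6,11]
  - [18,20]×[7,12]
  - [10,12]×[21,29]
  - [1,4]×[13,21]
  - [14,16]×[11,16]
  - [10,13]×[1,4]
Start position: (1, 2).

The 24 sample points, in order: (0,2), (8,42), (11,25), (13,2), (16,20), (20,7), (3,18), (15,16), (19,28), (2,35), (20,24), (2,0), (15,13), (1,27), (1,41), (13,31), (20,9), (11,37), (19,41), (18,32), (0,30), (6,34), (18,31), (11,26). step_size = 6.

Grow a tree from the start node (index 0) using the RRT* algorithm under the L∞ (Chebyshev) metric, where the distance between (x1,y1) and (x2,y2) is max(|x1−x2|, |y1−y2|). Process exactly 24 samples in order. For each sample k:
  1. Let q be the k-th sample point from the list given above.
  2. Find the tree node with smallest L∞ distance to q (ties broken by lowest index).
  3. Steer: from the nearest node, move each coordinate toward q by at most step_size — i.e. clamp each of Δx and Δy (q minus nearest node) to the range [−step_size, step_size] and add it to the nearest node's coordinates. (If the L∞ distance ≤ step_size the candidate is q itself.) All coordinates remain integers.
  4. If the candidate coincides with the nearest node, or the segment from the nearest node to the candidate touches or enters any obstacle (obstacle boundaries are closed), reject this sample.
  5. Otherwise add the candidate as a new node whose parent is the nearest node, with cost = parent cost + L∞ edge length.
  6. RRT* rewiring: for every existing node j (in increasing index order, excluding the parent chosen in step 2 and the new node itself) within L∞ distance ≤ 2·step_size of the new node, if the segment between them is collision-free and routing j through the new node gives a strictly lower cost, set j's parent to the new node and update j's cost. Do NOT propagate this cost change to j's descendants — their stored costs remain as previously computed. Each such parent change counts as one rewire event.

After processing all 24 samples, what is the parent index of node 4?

1. q=(0,2) nearest=0 d=1 new=(0,2) → add node 1 parent=0 cost=1
2. q=(8,42) nearest=0 d=40 new=(7,8) → add node 2 parent=0 cost=6
3. q=(11,25) nearest=2 d=17 new=(11,14) → blocked by [9,13]×[6,11], reject
4. q=(13,2) nearest=2 d=6 new=(13,2) → blocked by [9,13]×[6,11], reject
5. q=(16,20) nearest=2 d=12 new=(13,14) → blocked by [9,13]×[6,11], reject
6. q=(20,7) nearest=2 d=13 new=(13,7) → blocked by [9,13]×[6,11], reject
7. q=(3,18) nearest=2 d=10 new=(3,14) → blocked by [1,4]×[13,21], reject
8. q=(15,16) nearest=2 d=8 new=(13,14) → blocked by [9,13]×[6,11], reject
9. q=(19,28) nearest=2 d=20 new=(13,14) → blocked by [9,13]×[6,11], reject
10. q=(2,35) nearest=2 d=27 new=(2,14) → blocked by [1,4]×[13,21], reject
11. q=(20,24) nearest=2 d=16 new=(13,14) → blocked by [9,13]×[6,11], reject
12. q=(2,0) nearest=0 d=2 new=(2,0) → add node 3 parent=0 cost=2
13. q=(15,13) nearest=2 d=8 new=(13,13) → blocked by [9,13]×[6,11], reject
14. q=(1,27) nearest=2 d=19 new=(1,14) → blocked by [1,4]×[13,21], reject
15. q=(1,41) nearest=2 d=33 new=(1,14) → blocked by [1,4]×[13,21], reject
16. q=(13,31) nearest=2 d=23 new=(13,14) → blocked by [9,13]×[6,11], reject
17. q=(20,9) nearest=2 d=13 new=(13,9) → blocked by [9,13]×[6,11], reject
18. q=(11,37) nearest=2 d=29 new=(11,14) → blocked by [9,13]×[6,11], reject
19. q=(19,41) nearest=2 d=33 new=(13,14) → blocked by [9,13]×[6,11], reject
20. q=(18,32) nearest=2 d=24 new=(13,14) → blocked by [9,13]×[6,11], reject
21. q=(0,30) nearest=2 d=22 new=(1,14) → blocked by [1,4]×[13,21], reject
22. q=(6,34) nearest=2 d=26 new=(6,14) → add node 4 parent=2 cost=12
23. q=(18,31) nearest=4 d=17 new=(12,20) → add node 5 parent=4 cost=18
24. q=(11,26) nearest=5 d=6 new=(11,26) → blocked by [10,12]×[21,29], reject

Parent of node 4: 2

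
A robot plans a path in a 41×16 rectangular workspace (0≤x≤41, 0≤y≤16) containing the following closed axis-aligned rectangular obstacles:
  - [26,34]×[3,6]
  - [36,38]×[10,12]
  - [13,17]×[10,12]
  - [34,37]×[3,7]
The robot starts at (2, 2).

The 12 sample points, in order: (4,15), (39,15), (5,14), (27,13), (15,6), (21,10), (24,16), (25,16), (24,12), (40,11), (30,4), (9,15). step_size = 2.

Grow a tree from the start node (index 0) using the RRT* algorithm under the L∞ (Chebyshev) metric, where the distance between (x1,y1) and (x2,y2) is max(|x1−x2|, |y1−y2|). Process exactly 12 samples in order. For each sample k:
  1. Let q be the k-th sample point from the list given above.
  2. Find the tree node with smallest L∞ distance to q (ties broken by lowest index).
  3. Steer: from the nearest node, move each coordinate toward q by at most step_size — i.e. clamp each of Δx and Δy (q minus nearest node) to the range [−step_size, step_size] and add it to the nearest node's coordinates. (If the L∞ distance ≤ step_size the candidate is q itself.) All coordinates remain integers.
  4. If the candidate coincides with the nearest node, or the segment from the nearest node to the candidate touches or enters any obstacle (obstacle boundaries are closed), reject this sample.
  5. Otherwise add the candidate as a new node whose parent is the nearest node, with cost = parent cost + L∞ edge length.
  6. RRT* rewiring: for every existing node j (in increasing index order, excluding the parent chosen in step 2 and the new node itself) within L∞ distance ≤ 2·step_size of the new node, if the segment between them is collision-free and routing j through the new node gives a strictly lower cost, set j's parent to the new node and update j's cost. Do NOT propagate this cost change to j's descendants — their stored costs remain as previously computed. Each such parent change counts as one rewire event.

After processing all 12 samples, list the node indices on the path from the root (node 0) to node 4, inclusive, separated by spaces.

Path: 0 1 2 4

1. q=(4,15) nearest=0 d=13 new=(4,4) → add node 1 parent=0 cost=2
2. q=(39,15) nearest=1 d=35 new=(6,6) → add node 2 parent=1 cost=4
3. q=(5,14) nearest=2 d=8 new=(5,8) → add node 3 parent=2 cost=6
4. q=(27,13) nearest=2 d=21 new=(8,8) → add node 4 parent=2 cost=6
5. q=(15,6) nearest=4 d=7 new=(10,6) → add node 5 parent=4 cost=8
6. q=(21,10) nearest=5 d=11 new=(12,8) → add node 6 parent=5 cost=10
7. q=(24,16) nearest=6 d=12 new=(14,10) → blocked by [13,17]×[10,12], reject
8. q=(25,16) nearest=6 d=13 new=(14,10) → blocked by [13,17]×[10,12], reject
9. q=(24,12) nearest=6 d=12 new=(14,10) → blocked by [13,17]×[10,12], reject
10. q=(40,11) nearest=6 d=28 new=(14,10) → blocked by [13,17]×[10,12], reject
11. q=(30,4) nearest=6 d=18 new=(14,6) → add node 7 parent=6 cost=12
12. q=(9,15) nearest=3 d=7 new=(7,10) → add node 8 parent=3 cost=8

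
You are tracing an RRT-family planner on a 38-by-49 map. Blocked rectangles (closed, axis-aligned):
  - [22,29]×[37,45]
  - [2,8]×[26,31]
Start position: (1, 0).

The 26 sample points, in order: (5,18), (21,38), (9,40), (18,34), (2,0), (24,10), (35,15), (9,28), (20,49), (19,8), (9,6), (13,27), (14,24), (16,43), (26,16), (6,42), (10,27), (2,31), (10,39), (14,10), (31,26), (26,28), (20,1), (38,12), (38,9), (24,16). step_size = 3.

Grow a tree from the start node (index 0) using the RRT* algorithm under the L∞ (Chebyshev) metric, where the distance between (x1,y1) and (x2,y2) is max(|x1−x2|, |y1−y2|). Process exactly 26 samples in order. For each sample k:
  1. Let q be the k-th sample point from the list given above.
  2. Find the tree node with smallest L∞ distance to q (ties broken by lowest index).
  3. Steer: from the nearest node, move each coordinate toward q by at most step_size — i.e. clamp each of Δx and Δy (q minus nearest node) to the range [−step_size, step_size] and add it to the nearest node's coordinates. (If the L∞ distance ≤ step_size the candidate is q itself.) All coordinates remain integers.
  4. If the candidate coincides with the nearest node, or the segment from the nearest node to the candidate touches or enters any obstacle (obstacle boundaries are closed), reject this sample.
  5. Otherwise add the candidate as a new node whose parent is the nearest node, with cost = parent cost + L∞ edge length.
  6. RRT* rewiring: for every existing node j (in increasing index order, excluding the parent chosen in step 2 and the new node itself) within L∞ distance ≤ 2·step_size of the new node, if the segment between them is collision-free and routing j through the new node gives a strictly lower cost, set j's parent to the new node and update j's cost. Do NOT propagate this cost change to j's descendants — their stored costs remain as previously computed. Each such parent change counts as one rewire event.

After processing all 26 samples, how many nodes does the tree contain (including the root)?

1. q=(5,18) nearest=0 d=18 new=(4,3) → add node 1 parent=0 cost=3
2. q=(21,38) nearest=1 d=35 new=(7,6) → add node 2 parent=1 cost=6
3. q=(9,40) nearest=2 d=34 new=(9,9) → add node 3 parent=2 cost=9
4. q=(18,34) nearest=3 d=25 new=(12,12) → add node 4 parent=3 cost=12
5. q=(2,0) nearest=0 d=1 new=(2,0) → add node 5 parent=0 cost=1
6. q=(24,10) nearest=4 d=12 new=(15,10) → add node 6 parent=4 cost=15
7. q=(35,15) nearest=6 d=20 new=(18,13) → add node 7 parent=6 cost=18
8. q=(9,28) nearest=7 d=15 new=(15,16) → add node 8 parent=7 cost=21
9. q=(20,49) nearest=8 d=33 new=(18,19) → add node 9 parent=8 cost=24
10. q=(19,8) nearest=6 d=4 new=(18,8) → add node 10 parent=6 cost=18
11. q=(9,6) nearest=2 d=2 new=(9,6) → add node 11 parent=2 cost=8; rewire 6→11 (14<15)
12. q=(13,27) nearest=9 d=8 new=(15,22) → add node 12 parent=9 cost=27
13. q=(14,24) nearest=12 d=2 new=(14,24) → add node 13 parent=12 cost=29
14. q=(16,43) nearest=13 d=19 new=(16,27) → add node 14 parent=13 cost=32
15. q=(26,16) nearest=7 d=8 new=(21,16) → add node 15 parent=7 cost=21
16. q=(6,42) nearest=14 d=15 new=(13,30) → add node 16 parent=14 cost=35
17. q=(10,27) nearest=16 d=3 new=(10,27) → add node 17 parent=16 cost=38
18. q=(2,31) nearest=17 d=8 new=(7,30) → blocked by [2,8]×[26,31], reject
19. q=(10,39) nearest=16 d=9 new=(10,33) → add node 18 parent=16 cost=38
20. q=(14,10) nearest=6 d=1 new=(14,10) → add node 19 parent=6 cost=15
21. q=(31,26) nearest=15 d=10 new=(24,19) → add node 20 parent=15 cost=24
22. q=(26,28) nearest=9 d=9 new=(21,22) → add node 21 parent=9 cost=27
23. q=(20,1) nearest=10 d=7 new=(20,5) → add node 22 parent=10 cost=21
24. q=(38,12) nearest=20 d=14 new=(27,16) → add node 23 parent=20 cost=27
25. q=(38,9) nearest=23 d=11 new=(30,13) → add node 24 parent=23 cost=30
26. q=(24,16) nearest=15 d=3 new=(24,16) → add node 25 parent=15 cost=24

Node count: 26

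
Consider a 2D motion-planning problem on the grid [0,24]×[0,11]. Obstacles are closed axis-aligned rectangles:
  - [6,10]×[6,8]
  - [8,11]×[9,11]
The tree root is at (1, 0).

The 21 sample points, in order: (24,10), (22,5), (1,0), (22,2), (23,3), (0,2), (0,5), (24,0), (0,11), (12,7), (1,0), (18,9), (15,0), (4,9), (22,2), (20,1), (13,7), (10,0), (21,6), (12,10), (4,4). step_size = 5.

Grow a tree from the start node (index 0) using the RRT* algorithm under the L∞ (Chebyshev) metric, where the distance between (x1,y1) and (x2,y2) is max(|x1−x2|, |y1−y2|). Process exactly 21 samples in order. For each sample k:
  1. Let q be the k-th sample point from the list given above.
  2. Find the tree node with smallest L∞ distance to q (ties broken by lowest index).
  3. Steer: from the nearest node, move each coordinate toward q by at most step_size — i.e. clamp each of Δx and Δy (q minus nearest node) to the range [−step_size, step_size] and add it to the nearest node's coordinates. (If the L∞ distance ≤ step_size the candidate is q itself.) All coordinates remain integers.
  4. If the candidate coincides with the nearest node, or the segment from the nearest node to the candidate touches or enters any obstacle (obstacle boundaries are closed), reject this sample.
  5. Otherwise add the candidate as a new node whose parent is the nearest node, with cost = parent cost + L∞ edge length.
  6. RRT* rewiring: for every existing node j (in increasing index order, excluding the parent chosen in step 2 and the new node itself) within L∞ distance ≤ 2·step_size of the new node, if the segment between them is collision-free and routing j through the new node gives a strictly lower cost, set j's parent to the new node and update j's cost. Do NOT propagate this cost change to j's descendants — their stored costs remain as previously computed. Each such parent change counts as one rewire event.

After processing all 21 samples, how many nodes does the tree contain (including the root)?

1. q=(24,10) nearest=0 d=23 new=(6,5) → add node 1 parent=0 cost=5
2. q=(22,5) nearest=1 d=16 new=(11,5) → add node 2 parent=1 cost=10
3. q=(1,0) nearest=0 d=0 → coincident, reject
4. q=(22,2) nearest=2 d=11 new=(16,2) → add node 3 parent=2 cost=15
5. q=(23,3) nearest=3 d=7 new=(21,3) → add node 4 parent=3 cost=20
6. q=(0,2) nearest=0 d=2 new=(0,2) → add node 5 parent=0 cost=2
7. q=(0,5) nearest=5 d=3 new=(0,5) → add node 6 parent=5 cost=5
8. q=(24,0) nearest=4 d=3 new=(24,0) → add node 7 parent=4 cost=23
9. q=(0,11) nearest=1 d=6 new=(1,10) → add node 8 parent=1 cost=10
10. q=(12,7) nearest=2 d=2 new=(12,7) → add node 9 parent=2 cost=12
11. q=(1,0) nearest=0 d=0 → coincident, reject
12. q=(18,9) nearest=4 d=6 new=(18,8) → add node 10 parent=4 cost=25
13. q=(15,0) nearest=3 d=2 new=(15,0) → add node 11 parent=3 cost=17
14. q=(4,9) nearest=8 d=3 new=(4,9) → add node 12 parent=8 cost=13
15. q=(22,2) nearest=4 d=1 new=(22,2) → add node 13 parent=4 cost=21
16. q=(20,1) nearest=4 d=2 new=(20,1) → add node 14 parent=4 cost=22
17. q=(13,7) nearest=9 d=1 new=(13,7) → add node 15 parent=9 cost=13; rewire 10→15 (18<25); rewire 14→15 (20<22)
18. q=(10,0) nearest=1 d=5 new=(10,0) → add node 16 parent=1 cost=10; rewire 11→16 (15<17)
19. q=(21,6) nearest=4 d=3 new=(21,6) → add node 17 parent=4 cost=23
20. q=(12,10) nearest=9 d=3 new=(12,10) → add node 18 parent=9 cost=15
21. q=(4,4) nearest=1 d=2 new=(4,4) → add node 19 parent=1 cost=7; rewire 12→19 (12<13)

Node count: 20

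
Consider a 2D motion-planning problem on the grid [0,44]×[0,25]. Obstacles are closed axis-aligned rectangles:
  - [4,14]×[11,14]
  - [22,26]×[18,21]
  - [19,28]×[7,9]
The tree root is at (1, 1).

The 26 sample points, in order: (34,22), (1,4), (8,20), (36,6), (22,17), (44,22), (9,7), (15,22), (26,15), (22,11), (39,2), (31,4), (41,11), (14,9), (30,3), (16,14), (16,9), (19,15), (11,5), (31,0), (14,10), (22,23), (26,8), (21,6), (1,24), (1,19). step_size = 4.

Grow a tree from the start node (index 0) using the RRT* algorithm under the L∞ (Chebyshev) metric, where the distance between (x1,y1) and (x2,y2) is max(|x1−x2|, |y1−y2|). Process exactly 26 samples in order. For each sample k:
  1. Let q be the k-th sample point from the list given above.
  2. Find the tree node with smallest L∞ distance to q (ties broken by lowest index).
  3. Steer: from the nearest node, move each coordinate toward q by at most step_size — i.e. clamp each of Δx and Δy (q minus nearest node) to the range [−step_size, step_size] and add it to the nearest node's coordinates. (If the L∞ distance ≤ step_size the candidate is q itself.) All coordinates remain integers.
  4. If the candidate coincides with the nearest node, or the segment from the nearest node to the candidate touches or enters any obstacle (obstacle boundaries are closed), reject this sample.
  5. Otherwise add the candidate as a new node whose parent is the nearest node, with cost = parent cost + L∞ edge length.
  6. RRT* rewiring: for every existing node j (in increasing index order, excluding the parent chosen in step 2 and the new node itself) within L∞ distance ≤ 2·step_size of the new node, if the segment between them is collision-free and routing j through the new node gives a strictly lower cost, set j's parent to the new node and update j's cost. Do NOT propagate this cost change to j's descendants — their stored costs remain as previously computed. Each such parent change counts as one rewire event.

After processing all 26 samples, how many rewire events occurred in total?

1. q=(34,22) nearest=0 d=33 new=(5,5) → add node 1 parent=0 cost=4
2. q=(1,4) nearest=0 d=3 new=(1,4) → add node 2 parent=0 cost=3
3. q=(8,20) nearest=1 d=15 new=(8,9) → add node 3 parent=1 cost=8
4. q=(36,6) nearest=3 d=28 new=(12,6) → add node 4 parent=3 cost=12
5. q=(22,17) nearest=4 d=11 new=(16,10) → add node 5 parent=4 cost=16
6. q=(44,22) nearest=5 d=28 new=(20,14) → add node 6 parent=5 cost=20
7. q=(9,7) nearest=3 d=2 new=(9,7) → add node 7 parent=3 cost=10
8. q=(15,22) nearest=6 d=8 new=(16,18) → add node 8 parent=6 cost=24
9. q=(26,15) nearest=6 d=6 new=(24,15) → add node 9 parent=6 cost=24
10. q=(22,11) nearest=6 d=3 new=(22,11) → add node 10 parent=6 cost=23
11. q=(39,2) nearest=9 d=15 new=(28,11) → add node 11 parent=9 cost=28
12. q=(31,4) nearest=11 d=7 new=(31,7) → add node 12 parent=11 cost=32
13. q=(41,11) nearest=12 d=10 new=(35,11) → add node 13 parent=12 cost=36
14. q=(14,9) nearest=5 d=2 new=(14,9) → add node 14 parent=5 cost=18
15. q=(30,3) nearest=12 d=4 new=(30,3) → add node 15 parent=12 cost=36
16. q=(16,14) nearest=5 d=4 new=(16,14) → add node 16 parent=5 cost=20
17. q=(16,9) nearest=5 d=1 new=(16,9) → add node 17 parent=5 cost=17
18. q=(19,15) nearest=6 d=1 new=(19,15) → add node 18 parent=6 cost=21
19. q=(11,5) nearest=4 d=1 new=(11,5) → add node 19 parent=4 cost=13; rewire 14→19 (17<18)
20. q=(31,0) nearest=15 d=3 new=(31,0) → add node 20 parent=15 cost=39
21. q=(14,10) nearest=14 d=1 new=(14,10) → add node 21 parent=14 cost=18
22. q=(22,23) nearest=8 d=6 new=(20,22) → add node 22 parent=8 cost=28
23. q=(26,8) nearest=11 d=3 new=(26,8) → blocked by [19,28]×[7,9], reject
24. q=(21,6) nearest=5 d=5 new=(20,6) → blocked by [19,28]×[7,9], reject
25. q=(1,24) nearest=21 d=14 new=(10,14) → blocked by [4,14]×[11,14], reject
26. q=(1,19) nearest=3 d=10 new=(4,13) → blocked by [4,14]×[11,14], reject

Rewire events: 1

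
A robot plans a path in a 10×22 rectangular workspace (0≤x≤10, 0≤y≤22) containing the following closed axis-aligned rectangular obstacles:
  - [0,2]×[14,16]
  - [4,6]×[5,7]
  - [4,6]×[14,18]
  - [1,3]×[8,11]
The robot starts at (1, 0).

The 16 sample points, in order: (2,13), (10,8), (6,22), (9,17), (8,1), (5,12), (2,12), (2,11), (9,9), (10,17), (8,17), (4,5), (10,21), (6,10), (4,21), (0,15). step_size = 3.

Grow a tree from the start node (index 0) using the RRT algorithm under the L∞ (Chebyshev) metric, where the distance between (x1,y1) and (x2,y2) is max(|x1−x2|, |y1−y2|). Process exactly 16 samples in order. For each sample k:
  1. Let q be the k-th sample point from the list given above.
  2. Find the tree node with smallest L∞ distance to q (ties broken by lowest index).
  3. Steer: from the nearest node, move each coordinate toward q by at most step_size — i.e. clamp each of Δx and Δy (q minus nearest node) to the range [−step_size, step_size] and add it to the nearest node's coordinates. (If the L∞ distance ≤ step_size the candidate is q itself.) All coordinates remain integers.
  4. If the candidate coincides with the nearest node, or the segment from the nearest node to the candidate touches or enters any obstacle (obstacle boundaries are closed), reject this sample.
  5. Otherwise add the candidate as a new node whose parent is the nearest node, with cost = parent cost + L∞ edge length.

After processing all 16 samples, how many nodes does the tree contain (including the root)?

Node count: 9

1. q=(2,13) nearest=0 d=13 new=(2,3) → add node 1 parent=0 cost=3
2. q=(10,8) nearest=1 d=8 new=(5,6) → blocked by [4,6]×[5,7], reject
3. q=(6,22) nearest=1 d=19 new=(5,6) → blocked by [4,6]×[5,7], reject
4. q=(9,17) nearest=1 d=14 new=(5,6) → blocked by [4,6]×[5,7], reject
5. q=(8,1) nearest=1 d=6 new=(5,1) → add node 2 parent=1 cost=6
6. q=(5,12) nearest=1 d=9 new=(5,6) → blocked by [4,6]×[5,7], reject
7. q=(2,12) nearest=1 d=9 new=(2,6) → add node 3 parent=1 cost=6
8. q=(2,11) nearest=3 d=5 new=(2,9) → blocked by [1,3]×[8,11], reject
9. q=(9,9) nearest=1 d=7 new=(5,6) → blocked by [4,6]×[5,7], reject
10. q=(10,17) nearest=3 d=11 new=(5,9) → add node 4 parent=3 cost=9
11. q=(8,17) nearest=4 d=8 new=(8,12) → add node 5 parent=4 cost=12
12. q=(4,5) nearest=1 d=2 new=(4,5) → blocked by [4,6]×[5,7], reject
13. q=(10,21) nearest=5 d=9 new=(10,15) → add node 6 parent=5 cost=15
14. q=(6,10) nearest=4 d=1 new=(6,10) → add node 7 parent=4 cost=10
15. q=(4,21) nearest=6 d=6 new=(7,18) → add node 8 parent=6 cost=18
16. q=(0,15) nearest=4 d=6 new=(2,12) → blocked by [1,3]×[8,11], reject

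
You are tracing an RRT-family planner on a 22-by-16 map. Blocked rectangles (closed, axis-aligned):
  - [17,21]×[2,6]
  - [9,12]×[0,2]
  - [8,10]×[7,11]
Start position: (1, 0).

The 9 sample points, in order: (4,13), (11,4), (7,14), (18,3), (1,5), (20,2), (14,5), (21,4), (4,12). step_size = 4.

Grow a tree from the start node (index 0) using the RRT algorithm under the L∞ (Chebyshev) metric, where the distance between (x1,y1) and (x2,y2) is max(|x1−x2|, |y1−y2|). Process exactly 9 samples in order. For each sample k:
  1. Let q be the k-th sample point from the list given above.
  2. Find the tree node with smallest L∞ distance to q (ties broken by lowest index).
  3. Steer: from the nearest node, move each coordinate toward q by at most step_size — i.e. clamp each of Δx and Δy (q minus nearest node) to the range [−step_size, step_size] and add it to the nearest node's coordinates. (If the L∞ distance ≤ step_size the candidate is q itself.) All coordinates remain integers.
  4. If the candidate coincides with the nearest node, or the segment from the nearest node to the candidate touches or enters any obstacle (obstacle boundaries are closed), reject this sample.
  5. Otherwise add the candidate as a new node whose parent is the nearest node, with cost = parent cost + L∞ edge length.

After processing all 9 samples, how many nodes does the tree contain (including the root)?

1. q=(4,13) nearest=0 d=13 new=(4,4) → add node 1 parent=0 cost=4
2. q=(11,4) nearest=1 d=7 new=(8,4) → add node 2 parent=1 cost=8
3. q=(7,14) nearest=1 d=10 new=(7,8) → add node 3 parent=1 cost=8
4. q=(18,3) nearest=2 d=10 new=(12,3) → add node 4 parent=2 cost=12
5. q=(1,5) nearest=1 d=3 new=(1,5) → add node 5 parent=1 cost=7
6. q=(20,2) nearest=4 d=8 new=(16,2) → add node 6 parent=4 cost=16
7. q=(14,5) nearest=4 d=2 new=(14,5) → add node 7 parent=4 cost=14
8. q=(21,4) nearest=6 d=5 new=(20,4) → blocked by [17,21]×[2,6], reject
9. q=(4,12) nearest=3 d=4 new=(4,12) → add node 8 parent=3 cost=12

Node count: 9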